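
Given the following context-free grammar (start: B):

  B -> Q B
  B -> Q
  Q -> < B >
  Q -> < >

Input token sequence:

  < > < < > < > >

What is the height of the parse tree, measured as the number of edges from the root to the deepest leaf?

[B [Q < >] [B [Q < [B [Q < >] [B [Q < >]]] >]]]

6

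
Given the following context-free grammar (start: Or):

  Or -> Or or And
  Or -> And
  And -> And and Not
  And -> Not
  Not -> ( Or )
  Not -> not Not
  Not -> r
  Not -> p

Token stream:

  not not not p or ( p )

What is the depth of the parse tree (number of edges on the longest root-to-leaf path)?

[Or [Or [And [Not not [Not not [Not not [Not p]]]]]] or [And [Not ( [Or [And [Not p]]] )]]]

7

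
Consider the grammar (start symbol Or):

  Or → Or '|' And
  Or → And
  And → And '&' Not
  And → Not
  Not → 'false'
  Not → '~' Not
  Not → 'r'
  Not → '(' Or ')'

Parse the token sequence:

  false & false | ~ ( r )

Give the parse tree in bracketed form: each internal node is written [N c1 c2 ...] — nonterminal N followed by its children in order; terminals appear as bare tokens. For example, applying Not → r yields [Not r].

Or
Or | And
And | And
And & Not | And
Not & Not | And
false & Not | And
false & false | And
false & false | Not
false & false | ~ Not
false & false | ~ ( Or )
false & false | ~ ( And )
false & false | ~ ( Not )
false & false | ~ ( r )

[Or [Or [And [And [Not false]] & [Not false]]] | [And [Not ~ [Not ( [Or [And [Not r]]] )]]]]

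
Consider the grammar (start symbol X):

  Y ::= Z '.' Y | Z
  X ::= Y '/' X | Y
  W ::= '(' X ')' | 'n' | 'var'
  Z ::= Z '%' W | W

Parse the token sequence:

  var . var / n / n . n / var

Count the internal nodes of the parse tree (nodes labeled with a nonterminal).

22

[X [Y [Z [W var]] . [Y [Z [W var]]]] / [X [Y [Z [W n]]] / [X [Y [Z [W n]] . [Y [Z [W n]]]] / [X [Y [Z [W var]]]]]]]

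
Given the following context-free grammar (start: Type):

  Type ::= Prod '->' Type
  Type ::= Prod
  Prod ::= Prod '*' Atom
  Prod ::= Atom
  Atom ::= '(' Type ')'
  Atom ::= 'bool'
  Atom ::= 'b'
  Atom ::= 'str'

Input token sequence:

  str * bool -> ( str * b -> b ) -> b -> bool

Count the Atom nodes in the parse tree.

8

[Type [Prod [Prod [Atom str]] * [Atom bool]] -> [Type [Prod [Atom ( [Type [Prod [Prod [Atom str]] * [Atom b]] -> [Type [Prod [Atom b]]]] )]] -> [Type [Prod [Atom b]] -> [Type [Prod [Atom bool]]]]]]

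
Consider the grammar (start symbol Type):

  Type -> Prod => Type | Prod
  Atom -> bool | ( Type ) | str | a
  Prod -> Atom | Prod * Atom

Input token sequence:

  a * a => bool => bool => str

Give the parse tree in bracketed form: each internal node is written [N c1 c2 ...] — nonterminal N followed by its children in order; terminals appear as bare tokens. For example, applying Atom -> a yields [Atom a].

[Type [Prod [Prod [Atom a]] * [Atom a]] => [Type [Prod [Atom bool]] => [Type [Prod [Atom bool]] => [Type [Prod [Atom str]]]]]]

Type
Prod => Type
Prod * Atom => Type
Atom * Atom => Type
a * Atom => Type
a * a => Type
a * a => Prod => Type
a * a => Atom => Type
a * a => bool => Type
a * a => bool => Prod => Type
a * a => bool => Atom => Type
a * a => bool => bool => Type
a * a => bool => bool => Prod
a * a => bool => bool => Atom
a * a => bool => bool => str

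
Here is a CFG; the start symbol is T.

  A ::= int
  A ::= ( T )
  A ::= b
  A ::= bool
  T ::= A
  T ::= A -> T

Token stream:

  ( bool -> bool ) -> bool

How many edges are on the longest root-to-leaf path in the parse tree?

[T [A ( [T [A bool] -> [T [A bool]]] )] -> [T [A bool]]]

5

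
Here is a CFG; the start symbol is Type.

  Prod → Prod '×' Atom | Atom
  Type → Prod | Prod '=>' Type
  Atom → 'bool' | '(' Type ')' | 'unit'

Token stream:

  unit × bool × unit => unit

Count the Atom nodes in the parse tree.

4

[Type [Prod [Prod [Prod [Atom unit]] × [Atom bool]] × [Atom unit]] => [Type [Prod [Atom unit]]]]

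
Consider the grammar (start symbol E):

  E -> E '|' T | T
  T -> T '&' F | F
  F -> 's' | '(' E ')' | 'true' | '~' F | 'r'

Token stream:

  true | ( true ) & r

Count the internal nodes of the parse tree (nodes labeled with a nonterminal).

[E [E [T [F true]]] | [T [T [F ( [E [T [F true]]] )]] & [F r]]]

11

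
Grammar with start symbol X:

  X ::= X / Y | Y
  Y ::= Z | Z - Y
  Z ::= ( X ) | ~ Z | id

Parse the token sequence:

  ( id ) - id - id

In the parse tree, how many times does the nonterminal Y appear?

[X [Y [Z ( [X [Y [Z id]]] )] - [Y [Z id] - [Y [Z id]]]]]

4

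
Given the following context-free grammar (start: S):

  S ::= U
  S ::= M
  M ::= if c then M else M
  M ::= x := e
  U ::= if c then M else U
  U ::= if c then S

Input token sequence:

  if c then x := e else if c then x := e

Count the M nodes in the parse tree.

[S [U if c then [M x := e] else [U if c then [S [M x := e]]]]]

2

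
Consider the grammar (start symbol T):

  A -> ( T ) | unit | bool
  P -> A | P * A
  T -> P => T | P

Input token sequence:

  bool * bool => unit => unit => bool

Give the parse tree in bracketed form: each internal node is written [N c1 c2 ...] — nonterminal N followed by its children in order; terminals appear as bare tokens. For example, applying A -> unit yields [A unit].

T
P => T
P * A => T
A * A => T
bool * A => T
bool * bool => T
bool * bool => P => T
bool * bool => A => T
bool * bool => unit => T
bool * bool => unit => P => T
bool * bool => unit => A => T
bool * bool => unit => unit => T
bool * bool => unit => unit => P
bool * bool => unit => unit => A
bool * bool => unit => unit => bool

[T [P [P [A bool]] * [A bool]] => [T [P [A unit]] => [T [P [A unit]] => [T [P [A bool]]]]]]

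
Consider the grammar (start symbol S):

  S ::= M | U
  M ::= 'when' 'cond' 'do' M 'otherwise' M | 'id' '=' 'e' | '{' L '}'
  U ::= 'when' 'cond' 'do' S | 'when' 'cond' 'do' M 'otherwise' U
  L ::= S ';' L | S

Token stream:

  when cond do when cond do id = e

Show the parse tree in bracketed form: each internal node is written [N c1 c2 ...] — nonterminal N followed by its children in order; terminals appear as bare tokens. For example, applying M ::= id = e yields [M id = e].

S
U
when cond do S
when cond do U
when cond do when cond do S
when cond do when cond do M
when cond do when cond do id = e

[S [U when cond do [S [U when cond do [S [M id = e]]]]]]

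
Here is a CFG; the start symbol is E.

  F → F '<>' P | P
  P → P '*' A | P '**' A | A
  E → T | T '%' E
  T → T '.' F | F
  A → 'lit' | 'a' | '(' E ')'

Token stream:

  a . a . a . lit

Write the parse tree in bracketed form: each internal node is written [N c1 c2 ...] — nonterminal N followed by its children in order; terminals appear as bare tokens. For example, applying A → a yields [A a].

[E [T [T [T [T [F [P [A a]]]] . [F [P [A a]]]] . [F [P [A a]]]] . [F [P [A lit]]]]]

E
T
T . F
T . F . F
T . F . F . F
F . F . F . F
P . F . F . F
A . F . F . F
a . F . F . F
a . P . F . F
a . A . F . F
a . a . F . F
a . a . P . F
a . a . A . F
a . a . a . F
a . a . a . P
a . a . a . A
a . a . a . lit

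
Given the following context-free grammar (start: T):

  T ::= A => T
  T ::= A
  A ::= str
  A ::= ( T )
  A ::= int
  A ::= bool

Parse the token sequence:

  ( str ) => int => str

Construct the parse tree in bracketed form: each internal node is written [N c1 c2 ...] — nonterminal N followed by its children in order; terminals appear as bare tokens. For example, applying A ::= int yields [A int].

T
A => T
( T ) => T
( A ) => T
( str ) => T
( str ) => A => T
( str ) => int => T
( str ) => int => A
( str ) => int => str

[T [A ( [T [A str]] )] => [T [A int] => [T [A str]]]]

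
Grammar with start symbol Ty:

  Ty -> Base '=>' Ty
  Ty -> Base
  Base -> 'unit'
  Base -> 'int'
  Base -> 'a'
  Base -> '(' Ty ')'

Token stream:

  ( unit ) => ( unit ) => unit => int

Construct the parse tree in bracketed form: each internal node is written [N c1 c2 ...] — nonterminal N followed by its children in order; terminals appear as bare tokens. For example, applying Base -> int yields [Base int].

Ty
Base => Ty
( Ty ) => Ty
( Base ) => Ty
( unit ) => Ty
( unit ) => Base => Ty
( unit ) => ( Ty ) => Ty
( unit ) => ( Base ) => Ty
( unit ) => ( unit ) => Ty
( unit ) => ( unit ) => Base => Ty
( unit ) => ( unit ) => unit => Ty
( unit ) => ( unit ) => unit => Base
( unit ) => ( unit ) => unit => int

[Ty [Base ( [Ty [Base unit]] )] => [Ty [Base ( [Ty [Base unit]] )] => [Ty [Base unit] => [Ty [Base int]]]]]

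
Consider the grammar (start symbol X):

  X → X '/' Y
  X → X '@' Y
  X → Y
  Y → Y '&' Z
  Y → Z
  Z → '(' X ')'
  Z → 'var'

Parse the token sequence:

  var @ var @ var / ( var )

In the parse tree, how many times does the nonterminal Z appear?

[X [X [X [X [Y [Z var]]] @ [Y [Z var]]] @ [Y [Z var]]] / [Y [Z ( [X [Y [Z var]]] )]]]

5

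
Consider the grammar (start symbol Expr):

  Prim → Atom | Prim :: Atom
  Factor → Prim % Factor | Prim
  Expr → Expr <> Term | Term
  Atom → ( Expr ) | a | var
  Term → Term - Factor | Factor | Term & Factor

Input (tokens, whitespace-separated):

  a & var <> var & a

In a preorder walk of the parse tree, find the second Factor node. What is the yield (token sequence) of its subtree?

var

[Expr [Expr [Term [Term [Factor [Prim [Atom a]]]] & [Factor [Prim [Atom var]]]]] <> [Term [Term [Factor [Prim [Atom var]]]] & [Factor [Prim [Atom a]]]]]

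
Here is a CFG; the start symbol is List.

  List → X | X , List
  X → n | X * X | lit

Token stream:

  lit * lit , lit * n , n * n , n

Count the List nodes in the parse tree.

[List [X [X lit] * [X lit]] , [List [X [X lit] * [X n]] , [List [X [X n] * [X n]] , [List [X n]]]]]

4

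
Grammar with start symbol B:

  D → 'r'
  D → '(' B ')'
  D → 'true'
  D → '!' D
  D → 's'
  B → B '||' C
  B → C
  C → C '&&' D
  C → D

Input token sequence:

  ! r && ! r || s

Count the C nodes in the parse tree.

[B [B [C [C [D ! [D r]]] && [D ! [D r]]]] || [C [D s]]]

3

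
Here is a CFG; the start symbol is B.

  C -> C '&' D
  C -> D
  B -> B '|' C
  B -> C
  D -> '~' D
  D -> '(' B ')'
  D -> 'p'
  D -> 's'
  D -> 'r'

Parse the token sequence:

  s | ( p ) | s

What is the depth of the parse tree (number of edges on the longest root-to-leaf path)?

[B [B [B [C [D s]]] | [C [D ( [B [C [D p]]] )]]] | [C [D s]]]

7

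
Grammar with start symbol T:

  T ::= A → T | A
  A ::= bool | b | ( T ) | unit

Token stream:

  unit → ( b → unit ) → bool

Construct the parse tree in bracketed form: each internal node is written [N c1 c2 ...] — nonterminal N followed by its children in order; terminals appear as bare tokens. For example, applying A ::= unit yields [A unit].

[T [A unit] → [T [A ( [T [A b] → [T [A unit]]] )] → [T [A bool]]]]

T
A → T
unit → T
unit → A → T
unit → ( T ) → T
unit → ( A → T ) → T
unit → ( b → T ) → T
unit → ( b → A ) → T
unit → ( b → unit ) → T
unit → ( b → unit ) → A
unit → ( b → unit ) → bool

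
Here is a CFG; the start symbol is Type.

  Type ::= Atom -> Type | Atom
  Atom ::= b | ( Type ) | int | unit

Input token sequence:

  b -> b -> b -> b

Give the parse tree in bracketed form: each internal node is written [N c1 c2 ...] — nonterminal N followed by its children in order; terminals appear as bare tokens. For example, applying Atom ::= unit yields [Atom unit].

[Type [Atom b] -> [Type [Atom b] -> [Type [Atom b] -> [Type [Atom b]]]]]

Type
Atom -> Type
b -> Type
b -> Atom -> Type
b -> b -> Type
b -> b -> Atom -> Type
b -> b -> b -> Type
b -> b -> b -> Atom
b -> b -> b -> b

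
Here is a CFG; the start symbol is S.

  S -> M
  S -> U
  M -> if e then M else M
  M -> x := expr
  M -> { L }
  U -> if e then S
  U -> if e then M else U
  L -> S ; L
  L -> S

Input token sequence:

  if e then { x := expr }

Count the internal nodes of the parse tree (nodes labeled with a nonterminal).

7

[S [U if e then [S [M { [L [S [M x := expr]]] }]]]]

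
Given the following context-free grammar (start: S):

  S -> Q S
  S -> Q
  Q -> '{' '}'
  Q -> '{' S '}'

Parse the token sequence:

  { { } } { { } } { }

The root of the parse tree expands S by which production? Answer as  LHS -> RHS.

S -> Q S

[S [Q { [S [Q { }]] }] [S [Q { [S [Q { }]] }] [S [Q { }]]]]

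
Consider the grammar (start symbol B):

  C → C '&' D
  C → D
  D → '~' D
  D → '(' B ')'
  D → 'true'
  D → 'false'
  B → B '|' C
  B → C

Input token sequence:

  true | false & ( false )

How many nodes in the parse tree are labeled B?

3

[B [B [C [D true]]] | [C [C [D false]] & [D ( [B [C [D false]]] )]]]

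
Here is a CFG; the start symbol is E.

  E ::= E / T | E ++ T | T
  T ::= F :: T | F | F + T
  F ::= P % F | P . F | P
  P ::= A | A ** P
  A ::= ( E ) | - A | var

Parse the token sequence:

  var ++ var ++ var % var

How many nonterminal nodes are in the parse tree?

18

[E [E [E [T [F [P [A var]]]]] ++ [T [F [P [A var]]]]] ++ [T [F [P [A var]] % [F [P [A var]]]]]]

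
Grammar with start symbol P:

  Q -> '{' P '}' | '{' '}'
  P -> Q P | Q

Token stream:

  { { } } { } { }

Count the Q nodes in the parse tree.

[P [Q { [P [Q { }]] }] [P [Q { }] [P [Q { }]]]]

4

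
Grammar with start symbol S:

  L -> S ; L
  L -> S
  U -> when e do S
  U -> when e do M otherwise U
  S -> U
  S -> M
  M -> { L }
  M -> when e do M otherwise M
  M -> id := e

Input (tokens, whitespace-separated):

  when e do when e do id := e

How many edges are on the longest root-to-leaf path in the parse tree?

[S [U when e do [S [U when e do [S [M id := e]]]]]]

6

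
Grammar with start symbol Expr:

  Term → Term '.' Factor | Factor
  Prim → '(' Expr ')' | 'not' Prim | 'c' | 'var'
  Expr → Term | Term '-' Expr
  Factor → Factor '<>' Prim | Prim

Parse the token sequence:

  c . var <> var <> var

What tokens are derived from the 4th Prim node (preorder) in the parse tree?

var

[Expr [Term [Term [Factor [Prim c]]] . [Factor [Factor [Factor [Prim var]] <> [Prim var]] <> [Prim var]]]]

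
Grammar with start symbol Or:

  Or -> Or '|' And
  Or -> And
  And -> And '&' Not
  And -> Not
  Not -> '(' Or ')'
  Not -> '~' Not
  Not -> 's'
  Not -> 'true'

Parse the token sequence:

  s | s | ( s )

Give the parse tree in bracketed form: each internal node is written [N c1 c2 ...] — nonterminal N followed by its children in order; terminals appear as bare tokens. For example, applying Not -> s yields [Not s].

[Or [Or [Or [And [Not s]]] | [And [Not s]]] | [And [Not ( [Or [And [Not s]]] )]]]

Or
Or | And
Or | And | And
And | And | And
Not | And | And
s | And | And
s | Not | And
s | s | And
s | s | Not
s | s | ( Or )
s | s | ( And )
s | s | ( Not )
s | s | ( s )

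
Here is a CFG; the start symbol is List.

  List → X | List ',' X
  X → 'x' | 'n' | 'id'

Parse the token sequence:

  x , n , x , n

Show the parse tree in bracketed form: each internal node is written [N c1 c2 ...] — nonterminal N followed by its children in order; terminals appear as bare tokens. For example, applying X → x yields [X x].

List
List , X
List , X , X
List , X , X , X
X , X , X , X
x , X , X , X
x , n , X , X
x , n , x , X
x , n , x , n

[List [List [List [List [X x]] , [X n]] , [X x]] , [X n]]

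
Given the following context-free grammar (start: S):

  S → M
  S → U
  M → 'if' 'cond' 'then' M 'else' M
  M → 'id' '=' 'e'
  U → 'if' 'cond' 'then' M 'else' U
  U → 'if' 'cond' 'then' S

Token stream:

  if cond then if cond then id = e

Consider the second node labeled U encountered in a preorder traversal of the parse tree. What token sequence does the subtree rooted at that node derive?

[S [U if cond then [S [U if cond then [S [M id = e]]]]]]

if cond then id = e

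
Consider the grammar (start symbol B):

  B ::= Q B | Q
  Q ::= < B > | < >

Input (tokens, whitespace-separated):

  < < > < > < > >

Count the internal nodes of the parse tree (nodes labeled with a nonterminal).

8

[B [Q < [B [Q < >] [B [Q < >] [B [Q < >]]]] >]]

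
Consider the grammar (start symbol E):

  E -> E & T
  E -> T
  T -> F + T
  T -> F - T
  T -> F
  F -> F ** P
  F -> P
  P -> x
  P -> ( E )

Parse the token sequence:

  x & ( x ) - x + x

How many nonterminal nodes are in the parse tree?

[E [E [T [F [P x]]]] & [T [F [P ( [E [T [F [P x]]]] )]] - [T [F [P x]] + [T [F [P x]]]]]]

18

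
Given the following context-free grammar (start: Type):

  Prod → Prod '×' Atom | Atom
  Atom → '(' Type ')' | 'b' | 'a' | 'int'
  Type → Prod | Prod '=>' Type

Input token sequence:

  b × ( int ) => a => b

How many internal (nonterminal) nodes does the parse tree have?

[Type [Prod [Prod [Atom b]] × [Atom ( [Type [Prod [Atom int]]] )]] => [Type [Prod [Atom a]] => [Type [Prod [Atom b]]]]]

14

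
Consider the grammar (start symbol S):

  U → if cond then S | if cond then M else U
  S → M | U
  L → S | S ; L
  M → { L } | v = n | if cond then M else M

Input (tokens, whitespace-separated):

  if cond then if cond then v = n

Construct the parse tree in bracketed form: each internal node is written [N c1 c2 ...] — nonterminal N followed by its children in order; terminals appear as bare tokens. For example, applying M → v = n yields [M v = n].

[S [U if cond then [S [U if cond then [S [M v = n]]]]]]

S
U
if cond then S
if cond then U
if cond then if cond then S
if cond then if cond then M
if cond then if cond then v = n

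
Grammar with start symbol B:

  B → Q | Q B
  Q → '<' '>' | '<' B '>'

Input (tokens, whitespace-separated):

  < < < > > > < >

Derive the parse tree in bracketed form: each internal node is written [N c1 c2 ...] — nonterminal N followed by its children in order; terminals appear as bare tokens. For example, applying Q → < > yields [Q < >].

B
Q B
< B > B
< Q > B
< < B > > B
< < Q > > B
< < < > > > B
< < < > > > Q
< < < > > > < >

[B [Q < [B [Q < [B [Q < >]] >]] >] [B [Q < >]]]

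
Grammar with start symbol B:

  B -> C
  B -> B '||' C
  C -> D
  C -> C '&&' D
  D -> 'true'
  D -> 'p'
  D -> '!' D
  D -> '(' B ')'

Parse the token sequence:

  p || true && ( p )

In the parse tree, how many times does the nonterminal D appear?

[B [B [C [D p]]] || [C [C [D true]] && [D ( [B [C [D p]]] )]]]

4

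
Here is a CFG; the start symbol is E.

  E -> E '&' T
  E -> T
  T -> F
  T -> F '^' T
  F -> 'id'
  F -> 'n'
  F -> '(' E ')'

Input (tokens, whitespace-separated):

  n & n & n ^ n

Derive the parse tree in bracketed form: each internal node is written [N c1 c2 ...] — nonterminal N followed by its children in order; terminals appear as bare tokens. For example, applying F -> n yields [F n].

E
E & T
E & T & T
T & T & T
F & T & T
n & T & T
n & F & T
n & n & T
n & n & F ^ T
n & n & n ^ T
n & n & n ^ F
n & n & n ^ n

[E [E [E [T [F n]]] & [T [F n]]] & [T [F n] ^ [T [F n]]]]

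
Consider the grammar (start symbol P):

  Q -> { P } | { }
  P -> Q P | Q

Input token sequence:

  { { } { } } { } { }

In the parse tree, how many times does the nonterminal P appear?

[P [Q { [P [Q { }] [P [Q { }]]] }] [P [Q { }] [P [Q { }]]]]

5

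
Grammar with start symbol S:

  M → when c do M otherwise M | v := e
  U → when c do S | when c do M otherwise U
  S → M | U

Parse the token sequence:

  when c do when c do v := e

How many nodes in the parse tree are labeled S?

[S [U when c do [S [U when c do [S [M v := e]]]]]]

3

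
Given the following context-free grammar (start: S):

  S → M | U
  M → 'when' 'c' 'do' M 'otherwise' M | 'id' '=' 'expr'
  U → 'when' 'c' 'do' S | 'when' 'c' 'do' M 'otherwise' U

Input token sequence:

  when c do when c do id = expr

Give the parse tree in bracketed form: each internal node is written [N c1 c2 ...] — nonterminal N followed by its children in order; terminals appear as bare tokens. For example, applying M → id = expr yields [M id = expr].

S
U
when c do S
when c do U
when c do when c do S
when c do when c do M
when c do when c do id = expr

[S [U when c do [S [U when c do [S [M id = expr]]]]]]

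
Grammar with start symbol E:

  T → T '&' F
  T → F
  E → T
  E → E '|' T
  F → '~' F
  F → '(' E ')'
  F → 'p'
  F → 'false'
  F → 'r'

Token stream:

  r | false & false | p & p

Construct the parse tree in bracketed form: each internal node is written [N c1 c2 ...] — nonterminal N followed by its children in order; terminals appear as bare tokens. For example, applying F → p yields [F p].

E
E | T
E | T | T
T | T | T
F | T | T
r | T | T
r | T & F | T
r | F & F | T
r | false & F | T
r | false & false | T
r | false & false | T & F
r | false & false | F & F
r | false & false | p & F
r | false & false | p & p

[E [E [E [T [F r]]] | [T [T [F false]] & [F false]]] | [T [T [F p]] & [F p]]]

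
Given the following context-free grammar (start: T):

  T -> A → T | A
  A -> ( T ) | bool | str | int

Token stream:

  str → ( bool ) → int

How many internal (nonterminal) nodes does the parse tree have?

[T [A str] → [T [A ( [T [A bool]] )] → [T [A int]]]]

8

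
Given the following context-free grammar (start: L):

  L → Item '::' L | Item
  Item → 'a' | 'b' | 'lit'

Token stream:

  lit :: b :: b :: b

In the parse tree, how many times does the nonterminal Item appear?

4

[L [Item lit] :: [L [Item b] :: [L [Item b] :: [L [Item b]]]]]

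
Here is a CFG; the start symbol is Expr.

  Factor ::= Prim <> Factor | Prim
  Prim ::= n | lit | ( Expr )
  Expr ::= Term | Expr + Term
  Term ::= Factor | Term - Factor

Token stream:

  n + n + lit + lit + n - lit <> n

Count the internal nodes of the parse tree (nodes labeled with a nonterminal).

[Expr [Expr [Expr [Expr [Expr [Term [Factor [Prim n]]]] + [Term [Factor [Prim n]]]] + [Term [Factor [Prim lit]]]] + [Term [Factor [Prim lit]]]] + [Term [Term [Factor [Prim n]]] - [Factor [Prim lit] <> [Factor [Prim n]]]]]

25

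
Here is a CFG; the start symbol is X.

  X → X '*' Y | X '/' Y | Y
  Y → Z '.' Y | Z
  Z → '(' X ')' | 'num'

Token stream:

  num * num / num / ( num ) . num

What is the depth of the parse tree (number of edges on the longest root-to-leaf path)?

6

[X [X [X [X [Y [Z num]]] * [Y [Z num]]] / [Y [Z num]]] / [Y [Z ( [X [Y [Z num]]] )] . [Y [Z num]]]]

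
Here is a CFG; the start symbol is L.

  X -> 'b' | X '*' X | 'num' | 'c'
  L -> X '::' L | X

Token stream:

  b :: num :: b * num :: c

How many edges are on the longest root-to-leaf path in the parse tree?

5

[L [X b] :: [L [X num] :: [L [X [X b] * [X num]] :: [L [X c]]]]]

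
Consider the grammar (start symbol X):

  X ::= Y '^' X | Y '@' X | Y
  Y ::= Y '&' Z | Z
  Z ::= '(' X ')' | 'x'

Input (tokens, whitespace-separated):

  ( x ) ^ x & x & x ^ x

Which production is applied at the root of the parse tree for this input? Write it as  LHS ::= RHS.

X ::= Y '^' X

[X [Y [Z ( [X [Y [Z x]]] )]] ^ [X [Y [Y [Y [Z x]] & [Z x]] & [Z x]] ^ [X [Y [Z x]]]]]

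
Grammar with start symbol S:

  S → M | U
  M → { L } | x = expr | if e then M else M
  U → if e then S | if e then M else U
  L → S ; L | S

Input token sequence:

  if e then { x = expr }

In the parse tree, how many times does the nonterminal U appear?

1

[S [U if e then [S [M { [L [S [M x = expr]]] }]]]]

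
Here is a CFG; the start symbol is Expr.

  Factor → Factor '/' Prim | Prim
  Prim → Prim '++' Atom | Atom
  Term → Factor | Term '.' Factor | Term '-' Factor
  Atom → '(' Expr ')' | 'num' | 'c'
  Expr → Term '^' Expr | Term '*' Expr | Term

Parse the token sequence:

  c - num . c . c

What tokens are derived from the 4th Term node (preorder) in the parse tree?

c

[Expr [Term [Term [Term [Term [Factor [Prim [Atom c]]]] - [Factor [Prim [Atom num]]]] . [Factor [Prim [Atom c]]]] . [Factor [Prim [Atom c]]]]]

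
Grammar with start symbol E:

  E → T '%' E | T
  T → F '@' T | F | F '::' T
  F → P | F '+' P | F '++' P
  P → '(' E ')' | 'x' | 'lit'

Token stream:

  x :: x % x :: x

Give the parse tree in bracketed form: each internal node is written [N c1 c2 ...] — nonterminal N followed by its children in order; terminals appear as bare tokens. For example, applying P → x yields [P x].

E
T % E
F :: T % E
P :: T % E
x :: T % E
x :: F % E
x :: P % E
x :: x % E
x :: x % T
x :: x % F :: T
x :: x % P :: T
x :: x % x :: T
x :: x % x :: F
x :: x % x :: P
x :: x % x :: x

[E [T [F [P x]] :: [T [F [P x]]]] % [E [T [F [P x]] :: [T [F [P x]]]]]]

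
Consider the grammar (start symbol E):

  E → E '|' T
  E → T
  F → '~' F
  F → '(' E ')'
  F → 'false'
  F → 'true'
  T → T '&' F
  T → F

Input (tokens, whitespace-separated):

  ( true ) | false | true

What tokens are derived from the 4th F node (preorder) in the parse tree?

true

[E [E [E [T [F ( [E [T [F true]]] )]]] | [T [F false]]] | [T [F true]]]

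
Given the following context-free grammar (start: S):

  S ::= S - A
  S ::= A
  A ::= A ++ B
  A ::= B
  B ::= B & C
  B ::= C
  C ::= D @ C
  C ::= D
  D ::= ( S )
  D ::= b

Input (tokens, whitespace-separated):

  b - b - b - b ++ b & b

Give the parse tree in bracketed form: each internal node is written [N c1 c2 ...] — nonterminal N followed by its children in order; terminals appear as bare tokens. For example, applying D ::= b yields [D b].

[S [S [S [S [A [B [C [D b]]]]] - [A [B [C [D b]]]]] - [A [B [C [D b]]]]] - [A [A [B [C [D b]]]] ++ [B [B [C [D b]]] & [C [D b]]]]]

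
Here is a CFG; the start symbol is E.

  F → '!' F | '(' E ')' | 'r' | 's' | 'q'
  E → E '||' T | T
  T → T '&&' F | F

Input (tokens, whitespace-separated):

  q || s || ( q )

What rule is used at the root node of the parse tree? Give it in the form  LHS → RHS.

E → E '||' T

[E [E [E [T [F q]]] || [T [F s]]] || [T [F ( [E [T [F q]]] )]]]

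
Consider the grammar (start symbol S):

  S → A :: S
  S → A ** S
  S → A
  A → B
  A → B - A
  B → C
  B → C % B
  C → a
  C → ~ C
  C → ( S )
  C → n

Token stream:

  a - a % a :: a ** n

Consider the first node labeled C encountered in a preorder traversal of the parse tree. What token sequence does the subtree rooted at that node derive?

[S [A [B [C a]] - [A [B [C a] % [B [C a]]]]] :: [S [A [B [C a]]] ** [S [A [B [C n]]]]]]

a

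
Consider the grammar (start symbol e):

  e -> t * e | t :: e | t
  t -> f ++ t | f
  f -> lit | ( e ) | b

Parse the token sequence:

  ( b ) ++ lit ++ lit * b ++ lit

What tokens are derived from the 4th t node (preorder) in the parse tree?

lit

[e [t [f ( [e [t [f b]]] )] ++ [t [f lit] ++ [t [f lit]]]] * [e [t [f b] ++ [t [f lit]]]]]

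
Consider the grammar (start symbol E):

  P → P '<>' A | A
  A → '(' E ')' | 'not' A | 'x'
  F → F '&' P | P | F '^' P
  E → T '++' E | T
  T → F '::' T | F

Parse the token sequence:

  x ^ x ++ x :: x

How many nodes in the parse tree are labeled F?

[E [T [F [F [P [A x]]] ^ [P [A x]]]] ++ [E [T [F [P [A x]]] :: [T [F [P [A x]]]]]]]

4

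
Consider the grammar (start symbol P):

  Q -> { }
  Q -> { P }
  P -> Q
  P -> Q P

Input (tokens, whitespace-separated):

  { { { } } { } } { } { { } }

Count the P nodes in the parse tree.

[P [Q { [P [Q { [P [Q { }]] }] [P [Q { }]]] }] [P [Q { }] [P [Q { [P [Q { }]] }]]]]

7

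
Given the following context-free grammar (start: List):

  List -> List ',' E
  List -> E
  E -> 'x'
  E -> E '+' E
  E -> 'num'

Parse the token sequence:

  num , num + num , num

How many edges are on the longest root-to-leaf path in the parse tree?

[List [List [List [E num]] , [E [E num] + [E num]]] , [E num]]

4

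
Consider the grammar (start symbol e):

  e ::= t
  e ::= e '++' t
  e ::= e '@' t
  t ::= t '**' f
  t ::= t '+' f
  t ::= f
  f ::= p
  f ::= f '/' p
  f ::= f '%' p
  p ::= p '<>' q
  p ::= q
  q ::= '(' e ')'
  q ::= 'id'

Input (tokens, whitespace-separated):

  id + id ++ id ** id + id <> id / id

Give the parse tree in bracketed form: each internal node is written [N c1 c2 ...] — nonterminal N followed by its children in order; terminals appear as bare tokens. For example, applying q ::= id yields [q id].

[e [e [t [t [f [p [q id]]]] + [f [p [q id]]]]] ++ [t [t [t [f [p [q id]]]] ** [f [p [q id]]]] + [f [f [p [p [q id]] <> [q id]]] / [p [q id]]]]]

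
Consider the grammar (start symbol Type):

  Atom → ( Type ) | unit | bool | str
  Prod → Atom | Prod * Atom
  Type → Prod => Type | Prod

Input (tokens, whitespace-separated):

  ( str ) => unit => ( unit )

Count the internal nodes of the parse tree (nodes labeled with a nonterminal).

15

[Type [Prod [Atom ( [Type [Prod [Atom str]]] )]] => [Type [Prod [Atom unit]] => [Type [Prod [Atom ( [Type [Prod [Atom unit]]] )]]]]]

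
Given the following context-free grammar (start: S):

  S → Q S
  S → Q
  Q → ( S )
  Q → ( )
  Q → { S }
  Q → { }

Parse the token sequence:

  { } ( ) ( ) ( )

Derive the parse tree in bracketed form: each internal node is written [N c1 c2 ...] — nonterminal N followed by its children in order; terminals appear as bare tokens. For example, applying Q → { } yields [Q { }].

S
Q S
{ } S
{ } Q S
{ } ( ) S
{ } ( ) Q S
{ } ( ) ( ) S
{ } ( ) ( ) Q
{ } ( ) ( ) ( )

[S [Q { }] [S [Q ( )] [S [Q ( )] [S [Q ( )]]]]]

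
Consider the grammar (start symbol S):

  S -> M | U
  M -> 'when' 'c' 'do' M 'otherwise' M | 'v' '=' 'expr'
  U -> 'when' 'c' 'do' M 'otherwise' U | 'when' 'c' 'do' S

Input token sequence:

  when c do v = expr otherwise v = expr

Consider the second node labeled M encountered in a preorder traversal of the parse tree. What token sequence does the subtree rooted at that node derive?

[S [M when c do [M v = expr] otherwise [M v = expr]]]

v = expr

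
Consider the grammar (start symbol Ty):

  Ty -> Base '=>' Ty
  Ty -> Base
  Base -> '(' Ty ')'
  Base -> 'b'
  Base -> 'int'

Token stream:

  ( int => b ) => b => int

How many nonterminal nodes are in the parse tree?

[Ty [Base ( [Ty [Base int] => [Ty [Base b]]] )] => [Ty [Base b] => [Ty [Base int]]]]

10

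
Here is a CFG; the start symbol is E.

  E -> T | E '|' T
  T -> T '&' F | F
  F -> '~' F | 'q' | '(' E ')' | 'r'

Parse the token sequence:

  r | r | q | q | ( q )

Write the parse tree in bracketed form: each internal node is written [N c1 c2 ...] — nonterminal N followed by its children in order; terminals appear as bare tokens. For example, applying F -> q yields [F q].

[E [E [E [E [E [T [F r]]] | [T [F r]]] | [T [F q]]] | [T [F q]]] | [T [F ( [E [T [F q]]] )]]]

E
E | T
E | T | T
E | T | T | T
E | T | T | T | T
T | T | T | T | T
F | T | T | T | T
r | T | T | T | T
r | F | T | T | T
r | r | T | T | T
r | r | F | T | T
r | r | q | T | T
r | r | q | F | T
r | r | q | q | T
r | r | q | q | F
r | r | q | q | ( E )
r | r | q | q | ( T )
r | r | q | q | ( F )
r | r | q | q | ( q )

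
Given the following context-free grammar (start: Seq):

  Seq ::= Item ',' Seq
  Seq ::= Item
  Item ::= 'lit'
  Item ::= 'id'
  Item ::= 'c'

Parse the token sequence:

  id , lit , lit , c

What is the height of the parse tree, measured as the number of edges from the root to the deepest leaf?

[Seq [Item id] , [Seq [Item lit] , [Seq [Item lit] , [Seq [Item c]]]]]

5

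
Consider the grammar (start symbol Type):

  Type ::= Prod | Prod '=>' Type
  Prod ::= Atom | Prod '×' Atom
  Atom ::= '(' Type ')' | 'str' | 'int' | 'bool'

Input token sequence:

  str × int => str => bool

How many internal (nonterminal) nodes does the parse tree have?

11

[Type [Prod [Prod [Atom str]] × [Atom int]] => [Type [Prod [Atom str]] => [Type [Prod [Atom bool]]]]]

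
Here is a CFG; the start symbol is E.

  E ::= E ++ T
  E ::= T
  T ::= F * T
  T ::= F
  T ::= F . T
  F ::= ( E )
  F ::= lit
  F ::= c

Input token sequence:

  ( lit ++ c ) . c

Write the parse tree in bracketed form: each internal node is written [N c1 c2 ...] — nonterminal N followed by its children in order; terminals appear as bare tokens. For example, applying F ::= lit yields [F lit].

E
T
F . T
( E ) . T
( E ++ T ) . T
( T ++ T ) . T
( F ++ T ) . T
( lit ++ T ) . T
( lit ++ F ) . T
( lit ++ c ) . T
( lit ++ c ) . F
( lit ++ c ) . c

[E [T [F ( [E [E [T [F lit]]] ++ [T [F c]]] )] . [T [F c]]]]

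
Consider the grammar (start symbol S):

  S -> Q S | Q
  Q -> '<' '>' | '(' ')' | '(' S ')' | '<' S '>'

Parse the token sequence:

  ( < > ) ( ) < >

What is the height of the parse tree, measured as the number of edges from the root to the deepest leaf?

[S [Q ( [S [Q < >]] )] [S [Q ( )] [S [Q < >]]]]

4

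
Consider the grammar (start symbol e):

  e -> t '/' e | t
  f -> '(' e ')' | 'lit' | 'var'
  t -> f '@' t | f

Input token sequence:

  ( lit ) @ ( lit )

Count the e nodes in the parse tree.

3

[e [t [f ( [e [t [f lit]]] )] @ [t [f ( [e [t [f lit]]] )]]]]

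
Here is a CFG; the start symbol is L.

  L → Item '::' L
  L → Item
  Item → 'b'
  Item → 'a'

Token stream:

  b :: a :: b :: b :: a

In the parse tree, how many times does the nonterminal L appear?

5

[L [Item b] :: [L [Item a] :: [L [Item b] :: [L [Item b] :: [L [Item a]]]]]]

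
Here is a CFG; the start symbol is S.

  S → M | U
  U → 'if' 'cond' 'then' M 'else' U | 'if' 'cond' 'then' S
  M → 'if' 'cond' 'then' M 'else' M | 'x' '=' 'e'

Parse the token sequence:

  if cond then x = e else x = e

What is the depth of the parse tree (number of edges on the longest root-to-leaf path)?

[S [M if cond then [M x = e] else [M x = e]]]

3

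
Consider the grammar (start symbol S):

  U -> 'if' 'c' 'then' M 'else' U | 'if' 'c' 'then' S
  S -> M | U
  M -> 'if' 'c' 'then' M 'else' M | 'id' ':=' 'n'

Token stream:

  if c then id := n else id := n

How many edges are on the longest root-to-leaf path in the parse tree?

[S [M if c then [M id := n] else [M id := n]]]

3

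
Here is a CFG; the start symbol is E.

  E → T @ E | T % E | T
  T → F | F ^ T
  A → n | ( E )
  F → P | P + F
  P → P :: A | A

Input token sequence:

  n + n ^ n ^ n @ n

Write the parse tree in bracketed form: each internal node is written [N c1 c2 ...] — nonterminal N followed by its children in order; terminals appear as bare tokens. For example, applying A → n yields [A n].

[E [T [F [P [A n]] + [F [P [A n]]]] ^ [T [F [P [A n]]] ^ [T [F [P [A n]]]]]] @ [E [T [F [P [A n]]]]]]

E
T @ E
F ^ T @ E
P + F ^ T @ E
A + F ^ T @ E
n + F ^ T @ E
n + P ^ T @ E
n + A ^ T @ E
n + n ^ T @ E
n + n ^ F ^ T @ E
n + n ^ P ^ T @ E
n + n ^ A ^ T @ E
n + n ^ n ^ T @ E
n + n ^ n ^ F @ E
n + n ^ n ^ P @ E
n + n ^ n ^ A @ E
n + n ^ n ^ n @ E
n + n ^ n ^ n @ T
n + n ^ n ^ n @ F
n + n ^ n ^ n @ P
n + n ^ n ^ n @ A
n + n ^ n ^ n @ n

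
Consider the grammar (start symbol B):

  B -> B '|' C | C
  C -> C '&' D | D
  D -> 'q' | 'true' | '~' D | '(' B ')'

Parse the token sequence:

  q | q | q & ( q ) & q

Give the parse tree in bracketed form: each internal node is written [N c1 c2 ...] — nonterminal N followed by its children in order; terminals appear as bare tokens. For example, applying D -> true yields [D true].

B
B | C
B | C | C
C | C | C
D | C | C
q | C | C
q | D | C
q | q | C
q | q | C & D
q | q | C & D & D
q | q | D & D & D
q | q | q & D & D
q | q | q & ( B ) & D
q | q | q & ( C ) & D
q | q | q & ( D ) & D
q | q | q & ( q ) & D
q | q | q & ( q ) & q

[B [B [B [C [D q]]] | [C [D q]]] | [C [C [C [D q]] & [D ( [B [C [D q]]] )]] & [D q]]]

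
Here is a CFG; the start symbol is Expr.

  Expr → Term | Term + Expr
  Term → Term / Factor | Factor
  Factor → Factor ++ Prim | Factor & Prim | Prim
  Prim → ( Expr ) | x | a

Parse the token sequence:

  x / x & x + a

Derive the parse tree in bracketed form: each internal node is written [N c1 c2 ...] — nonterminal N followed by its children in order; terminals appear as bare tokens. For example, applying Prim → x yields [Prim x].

Expr
Term + Expr
Term / Factor + Expr
Factor / Factor + Expr
Prim / Factor + Expr
x / Factor + Expr
x / Factor & Prim + Expr
x / Prim & Prim + Expr
x / x & Prim + Expr
x / x & x + Expr
x / x & x + Term
x / x & x + Factor
x / x & x + Prim
x / x & x + a

[Expr [Term [Term [Factor [Prim x]]] / [Factor [Factor [Prim x]] & [Prim x]]] + [Expr [Term [Factor [Prim a]]]]]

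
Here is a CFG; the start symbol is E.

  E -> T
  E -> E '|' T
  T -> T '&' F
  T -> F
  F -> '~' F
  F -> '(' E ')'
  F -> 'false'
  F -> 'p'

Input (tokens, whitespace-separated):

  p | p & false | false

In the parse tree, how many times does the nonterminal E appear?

[E [E [E [T [F p]]] | [T [T [F p]] & [F false]]] | [T [F false]]]

3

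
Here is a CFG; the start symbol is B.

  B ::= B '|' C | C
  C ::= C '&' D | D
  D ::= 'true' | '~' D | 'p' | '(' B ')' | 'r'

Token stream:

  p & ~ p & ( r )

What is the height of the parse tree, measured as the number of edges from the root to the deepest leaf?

[B [C [C [C [D p]] & [D ~ [D p]]] & [D ( [B [C [D r]]] )]]]

6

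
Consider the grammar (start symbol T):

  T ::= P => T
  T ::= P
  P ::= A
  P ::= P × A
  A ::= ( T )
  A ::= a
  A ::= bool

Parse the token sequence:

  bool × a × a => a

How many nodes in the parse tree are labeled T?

2

[T [P [P [P [A bool]] × [A a]] × [A a]] => [T [P [A a]]]]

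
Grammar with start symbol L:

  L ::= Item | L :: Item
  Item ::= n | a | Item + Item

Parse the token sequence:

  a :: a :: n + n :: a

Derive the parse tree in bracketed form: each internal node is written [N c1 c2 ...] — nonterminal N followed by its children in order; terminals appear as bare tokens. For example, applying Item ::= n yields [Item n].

L
L :: Item
L :: Item :: Item
L :: Item :: Item :: Item
Item :: Item :: Item :: Item
a :: Item :: Item :: Item
a :: a :: Item :: Item
a :: a :: Item + Item :: Item
a :: a :: n + Item :: Item
a :: a :: n + n :: Item
a :: a :: n + n :: a

[L [L [L [L [Item a]] :: [Item a]] :: [Item [Item n] + [Item n]]] :: [Item a]]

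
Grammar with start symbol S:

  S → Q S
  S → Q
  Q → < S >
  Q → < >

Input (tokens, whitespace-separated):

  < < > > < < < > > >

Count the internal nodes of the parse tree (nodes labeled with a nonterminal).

[S [Q < [S [Q < >]] >] [S [Q < [S [Q < [S [Q < >]] >]] >]]]

10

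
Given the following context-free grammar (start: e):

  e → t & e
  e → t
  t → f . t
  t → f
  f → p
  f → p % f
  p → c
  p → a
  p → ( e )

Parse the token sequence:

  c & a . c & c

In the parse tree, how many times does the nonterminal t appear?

[e [t [f [p c]]] & [e [t [f [p a]] . [t [f [p c]]]] & [e [t [f [p c]]]]]]

4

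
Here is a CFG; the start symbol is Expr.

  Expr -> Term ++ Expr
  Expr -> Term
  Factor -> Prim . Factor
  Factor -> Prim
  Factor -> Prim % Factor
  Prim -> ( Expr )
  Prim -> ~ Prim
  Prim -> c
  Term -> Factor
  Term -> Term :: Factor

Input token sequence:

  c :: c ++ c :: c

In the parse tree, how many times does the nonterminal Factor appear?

4

[Expr [Term [Term [Factor [Prim c]]] :: [Factor [Prim c]]] ++ [Expr [Term [Term [Factor [Prim c]]] :: [Factor [Prim c]]]]]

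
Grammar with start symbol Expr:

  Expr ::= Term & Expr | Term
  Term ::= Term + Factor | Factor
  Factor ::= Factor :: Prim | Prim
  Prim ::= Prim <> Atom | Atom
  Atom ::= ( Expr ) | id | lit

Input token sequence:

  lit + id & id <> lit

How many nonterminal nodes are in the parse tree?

16

[Expr [Term [Term [Factor [Prim [Atom lit]]]] + [Factor [Prim [Atom id]]]] & [Expr [Term [Factor [Prim [Prim [Atom id]] <> [Atom lit]]]]]]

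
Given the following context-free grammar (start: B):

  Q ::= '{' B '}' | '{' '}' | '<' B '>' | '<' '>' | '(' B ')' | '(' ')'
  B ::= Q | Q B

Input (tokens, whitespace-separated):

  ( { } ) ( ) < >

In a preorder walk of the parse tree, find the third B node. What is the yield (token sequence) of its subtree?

( ) < >

[B [Q ( [B [Q { }]] )] [B [Q ( )] [B [Q < >]]]]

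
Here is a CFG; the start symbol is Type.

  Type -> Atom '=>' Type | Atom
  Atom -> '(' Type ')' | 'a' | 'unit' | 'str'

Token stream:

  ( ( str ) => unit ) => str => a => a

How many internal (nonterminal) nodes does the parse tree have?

[Type [Atom ( [Type [Atom ( [Type [Atom str]] )] => [Type [Atom unit]]] )] => [Type [Atom str] => [Type [Atom a] => [Type [Atom a]]]]]

14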